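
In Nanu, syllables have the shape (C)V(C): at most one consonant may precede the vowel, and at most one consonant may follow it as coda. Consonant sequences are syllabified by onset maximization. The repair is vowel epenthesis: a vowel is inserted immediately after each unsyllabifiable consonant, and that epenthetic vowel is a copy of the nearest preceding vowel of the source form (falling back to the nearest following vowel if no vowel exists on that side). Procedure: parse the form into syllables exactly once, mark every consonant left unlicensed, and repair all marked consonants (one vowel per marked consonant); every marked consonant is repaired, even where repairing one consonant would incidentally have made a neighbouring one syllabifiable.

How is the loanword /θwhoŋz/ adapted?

θowohoŋzo

Under (C)V(C), the unsyllabifiable consonants are /θ/, /w/, /z/ (at most one coda consonant is licensed; onsets are limited to one consonant).
Epenthesis after each stranded consonant: /θ/ → /θo/, /w/ → /wo/, /z/ → /zo/.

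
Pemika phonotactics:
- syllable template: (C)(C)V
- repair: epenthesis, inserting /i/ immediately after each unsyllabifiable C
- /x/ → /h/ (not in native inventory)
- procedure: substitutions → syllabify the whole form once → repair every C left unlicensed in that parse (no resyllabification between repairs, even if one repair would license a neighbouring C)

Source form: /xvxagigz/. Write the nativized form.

hivhagigizi

Substitution: /x/ → /h/, giving /hvhagigz/.
Syllabifying with onset maximization leaves /h/, /g/, /z/ stranded (no codas are permitted; onsets may contain at most 2 consonants).
Each unlicensed consonant becomes the onset of a new syllable: /h/ → /hi/, /g/ → /gi/, /z/ → /zi/.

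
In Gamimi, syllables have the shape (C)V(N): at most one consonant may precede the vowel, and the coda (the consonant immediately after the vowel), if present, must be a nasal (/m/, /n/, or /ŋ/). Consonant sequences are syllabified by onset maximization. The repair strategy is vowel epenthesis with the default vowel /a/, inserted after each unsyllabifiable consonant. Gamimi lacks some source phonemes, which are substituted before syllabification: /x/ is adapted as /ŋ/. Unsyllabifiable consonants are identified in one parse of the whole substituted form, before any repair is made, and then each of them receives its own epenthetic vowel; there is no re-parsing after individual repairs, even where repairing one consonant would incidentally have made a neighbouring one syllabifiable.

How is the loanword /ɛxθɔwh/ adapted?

ɛŋθɔwaha

Substitution: /x/ → /ŋ/, giving /ɛŋθɔwh/.
Under (C)V(N), the unsyllabifiable consonants are /w/, /h/ (only a nasal (/m/, /n/, or /ŋ/) is licensed in coda position; onsets are limited to one consonant).
Inserting the epenthetic vowel yields /w/ → /wa/, /h/ → /ha/.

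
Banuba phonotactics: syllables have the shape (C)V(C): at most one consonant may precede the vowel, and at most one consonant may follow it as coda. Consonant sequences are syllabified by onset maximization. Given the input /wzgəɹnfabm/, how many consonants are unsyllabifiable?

4

The consonants /w/, /z/, /n/, /m/ cannot be parsed into a legal (C)V(C) syllable (at most one coda consonant is licensed; onsets are limited to one consonant).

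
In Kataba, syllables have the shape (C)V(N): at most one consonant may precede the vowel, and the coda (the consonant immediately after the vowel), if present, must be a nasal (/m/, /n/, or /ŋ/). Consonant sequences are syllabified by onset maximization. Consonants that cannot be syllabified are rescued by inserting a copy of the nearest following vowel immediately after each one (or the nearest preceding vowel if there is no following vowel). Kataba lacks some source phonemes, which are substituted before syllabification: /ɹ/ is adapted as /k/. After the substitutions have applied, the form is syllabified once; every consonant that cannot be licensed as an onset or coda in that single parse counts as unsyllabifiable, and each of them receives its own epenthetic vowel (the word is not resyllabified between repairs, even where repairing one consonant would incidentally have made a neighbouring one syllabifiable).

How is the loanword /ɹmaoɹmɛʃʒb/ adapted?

kamaokɛmɛʃɛʒɛbɛ

Substitution: /ɹ/ → /k/, giving /kmaokmɛʃʒb/.
The consonants /k/, /k/, /ʃ/, /ʒ/, /b/ cannot be parsed into a legal (C)V(N) syllable (only a nasal (/m/, /n/, or /ŋ/) is licensed in coda position; onsets are limited to one consonant).
Epenthesis after each stranded consonant: /k/ → /ka/, /k/ → /kɛ/, /ʃ/ → /ʃɛ/, /ʒ/ → /ʒɛ/, /b/ → /bɛ/.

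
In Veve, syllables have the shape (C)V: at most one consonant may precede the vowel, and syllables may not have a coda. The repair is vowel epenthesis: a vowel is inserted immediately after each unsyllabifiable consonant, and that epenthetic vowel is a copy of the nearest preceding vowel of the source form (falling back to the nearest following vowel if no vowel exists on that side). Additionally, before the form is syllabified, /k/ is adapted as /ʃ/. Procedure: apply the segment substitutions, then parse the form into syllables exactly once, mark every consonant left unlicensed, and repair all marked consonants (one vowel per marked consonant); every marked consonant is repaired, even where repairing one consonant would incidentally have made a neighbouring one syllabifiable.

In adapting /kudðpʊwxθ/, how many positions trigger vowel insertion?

5

After substitution the input is /ʃudðpʊwxθ/.
The unsyllabifiable consonants are /d/, /ð/, /w/, /x/, /θ/; each receives one epenthetic vowel.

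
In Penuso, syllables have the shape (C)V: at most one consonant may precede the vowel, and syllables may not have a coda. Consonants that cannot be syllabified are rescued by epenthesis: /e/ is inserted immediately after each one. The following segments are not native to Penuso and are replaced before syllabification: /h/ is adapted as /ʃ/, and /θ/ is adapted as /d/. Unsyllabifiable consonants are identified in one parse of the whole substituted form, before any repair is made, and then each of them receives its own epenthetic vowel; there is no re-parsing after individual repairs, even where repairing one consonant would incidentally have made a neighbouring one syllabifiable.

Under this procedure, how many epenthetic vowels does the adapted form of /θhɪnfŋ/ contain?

4

After substitution the input is /dʃɪnfŋ/.
The unsyllabifiable consonants are /d/, /n/, /f/, /ŋ/; each receives one epenthetic vowel.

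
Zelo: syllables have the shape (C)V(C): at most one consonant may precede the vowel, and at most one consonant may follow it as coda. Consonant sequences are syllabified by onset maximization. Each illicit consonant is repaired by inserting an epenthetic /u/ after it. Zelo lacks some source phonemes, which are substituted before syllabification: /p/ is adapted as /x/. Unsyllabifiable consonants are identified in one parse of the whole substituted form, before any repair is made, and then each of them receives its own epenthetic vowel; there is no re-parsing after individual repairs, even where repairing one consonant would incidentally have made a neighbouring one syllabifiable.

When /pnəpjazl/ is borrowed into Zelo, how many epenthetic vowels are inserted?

After substitution the input is /xnəxjazl/.
The unsyllabifiable consonants are /x/, /l/; each receives one epenthetic vowel.

2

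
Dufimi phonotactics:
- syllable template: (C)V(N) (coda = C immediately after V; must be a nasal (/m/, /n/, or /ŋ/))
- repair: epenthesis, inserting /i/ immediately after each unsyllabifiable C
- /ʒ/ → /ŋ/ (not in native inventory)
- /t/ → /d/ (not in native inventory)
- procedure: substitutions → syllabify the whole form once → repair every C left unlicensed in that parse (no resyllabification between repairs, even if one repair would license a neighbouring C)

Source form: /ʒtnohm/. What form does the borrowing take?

ŋidinohimi

Substitution: /ʒ/ → /ŋ/, /t/ → /d/, giving /ŋdnohm/.
Under (C)V(N), the unsyllabifiable consonants are /ŋ/, /d/, /h/, /m/ (only a nasal (/m/, /n/, or /ŋ/) is licensed in coda position; onsets are limited to one consonant).
Epenthesis after each stranded consonant: /ŋ/ → /ŋi/, /d/ → /di/, /h/ → /hi/, /m/ → /mi/.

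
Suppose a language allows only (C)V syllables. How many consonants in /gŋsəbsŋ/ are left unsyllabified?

Syllabifying with onset maximization leaves /g/, /ŋ/, /b/, /s/, /ŋ/ stranded (no codas are permitted; onsets are limited to one consonant).

5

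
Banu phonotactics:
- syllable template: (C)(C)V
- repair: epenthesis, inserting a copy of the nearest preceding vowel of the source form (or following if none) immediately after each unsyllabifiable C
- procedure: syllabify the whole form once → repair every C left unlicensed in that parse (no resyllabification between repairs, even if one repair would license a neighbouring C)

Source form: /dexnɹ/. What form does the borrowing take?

The consonants /x/, /n/, /ɹ/ cannot be parsed into a legal (C)(C)V syllable (no codas are permitted; onsets may contain at most 2 consonants).
Inserting the epenthetic vowel yields /x/ → /xe/, /n/ → /ne/, /ɹ/ → /ɹe/.

dexeneɹe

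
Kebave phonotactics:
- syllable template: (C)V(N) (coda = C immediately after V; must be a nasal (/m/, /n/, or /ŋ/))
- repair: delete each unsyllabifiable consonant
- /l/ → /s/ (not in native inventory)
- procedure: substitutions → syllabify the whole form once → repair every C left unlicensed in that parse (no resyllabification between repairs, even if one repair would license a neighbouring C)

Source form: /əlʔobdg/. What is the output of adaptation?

əʔo

Substitution: /l/ → /s/, giving /əsʔobdg/.
The consonants /s/, /b/, /d/, /g/ cannot be parsed into a legal (C)V(N) syllable (only a nasal (/m/, /n/, or /ŋ/) is licensed in coda position; onsets are limited to one consonant).
Each unlicensed consonant is deleted: /s/, /b/, /d/, /g/.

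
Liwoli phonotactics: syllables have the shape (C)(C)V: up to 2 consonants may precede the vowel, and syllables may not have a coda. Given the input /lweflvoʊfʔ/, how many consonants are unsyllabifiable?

The consonants /f/, /f/, /ʔ/ cannot be parsed into a legal (C)(C)V syllable (no codas are permitted; onsets may contain at most 2 consonants).

3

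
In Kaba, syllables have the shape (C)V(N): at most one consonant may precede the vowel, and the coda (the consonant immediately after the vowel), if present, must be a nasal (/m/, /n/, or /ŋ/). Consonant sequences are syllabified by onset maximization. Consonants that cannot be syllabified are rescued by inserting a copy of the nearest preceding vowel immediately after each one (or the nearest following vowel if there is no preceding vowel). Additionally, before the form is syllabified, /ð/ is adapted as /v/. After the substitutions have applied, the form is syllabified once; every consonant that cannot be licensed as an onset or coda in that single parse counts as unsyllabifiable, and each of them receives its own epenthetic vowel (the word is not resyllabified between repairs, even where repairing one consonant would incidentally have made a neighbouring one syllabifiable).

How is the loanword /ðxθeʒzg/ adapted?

Substitution: /ð/ → /v/, giving /vxθeʒzg/.
Syllabifying with onset maximization leaves /v/, /x/, /ʒ/, /z/, /g/ stranded (only a nasal (/m/, /n/, or /ŋ/) is licensed in coda position; onsets are limited to one consonant).
Epenthesis after each stranded consonant: /v/ → /ve/, /x/ → /xe/, /ʒ/ → /ʒe/, /z/ → /ze/, /g/ → /ge/.

vexeθeʒezege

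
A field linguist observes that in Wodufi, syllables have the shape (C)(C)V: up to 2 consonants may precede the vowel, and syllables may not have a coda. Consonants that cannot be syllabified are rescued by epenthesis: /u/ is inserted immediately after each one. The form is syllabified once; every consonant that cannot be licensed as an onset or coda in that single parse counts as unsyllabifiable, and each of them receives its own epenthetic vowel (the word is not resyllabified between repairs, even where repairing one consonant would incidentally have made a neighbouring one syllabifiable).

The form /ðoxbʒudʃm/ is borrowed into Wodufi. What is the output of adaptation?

Syllabifying with onset maximization leaves /x/, /d/, /ʃ/, /m/ stranded (no codas are permitted; onsets may contain at most 2 consonants).
Epenthesis after each stranded consonant: /x/ → /xu/, /d/ → /du/, /ʃ/ → /ʃu/, /m/ → /mu/.

ðoxubʒuduʃumu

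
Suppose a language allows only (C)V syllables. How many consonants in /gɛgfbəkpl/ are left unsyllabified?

5

Syllabifying with onset maximization leaves /g/, /f/, /k/, /p/, /l/ stranded (no codas are permitted; onsets are limited to one consonant).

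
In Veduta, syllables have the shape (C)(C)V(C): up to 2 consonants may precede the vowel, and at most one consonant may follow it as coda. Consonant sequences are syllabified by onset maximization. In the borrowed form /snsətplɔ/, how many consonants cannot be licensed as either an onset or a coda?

The consonants /s/ cannot be parsed into a legal (C)(C)V(C) syllable (at most one coda consonant is licensed; onsets may contain at most 2 consonants).

1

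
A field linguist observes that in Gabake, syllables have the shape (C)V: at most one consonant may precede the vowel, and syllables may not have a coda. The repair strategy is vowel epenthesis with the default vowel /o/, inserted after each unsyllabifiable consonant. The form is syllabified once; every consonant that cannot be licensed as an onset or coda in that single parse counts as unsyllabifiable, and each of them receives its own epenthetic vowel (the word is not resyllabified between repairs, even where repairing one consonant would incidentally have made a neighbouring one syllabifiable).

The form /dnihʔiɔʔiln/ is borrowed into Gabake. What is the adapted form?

Syllabifying with onset maximization leaves /d/, /h/, /l/, /n/ stranded (no codas are permitted; onsets are limited to one consonant).
Inserting the epenthetic vowel yields /d/ → /do/, /h/ → /ho/, /l/ → /lo/, /n/ → /no/.

donihoʔiɔʔilono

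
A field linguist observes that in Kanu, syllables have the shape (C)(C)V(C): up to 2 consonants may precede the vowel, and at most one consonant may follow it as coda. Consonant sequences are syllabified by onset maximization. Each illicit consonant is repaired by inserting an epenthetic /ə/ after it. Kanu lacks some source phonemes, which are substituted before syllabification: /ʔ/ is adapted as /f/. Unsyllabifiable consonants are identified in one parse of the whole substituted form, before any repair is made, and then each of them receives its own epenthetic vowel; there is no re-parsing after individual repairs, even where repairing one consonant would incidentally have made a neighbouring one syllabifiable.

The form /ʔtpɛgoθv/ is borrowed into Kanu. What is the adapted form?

fətpɛgoθvə

Substitution: /ʔ/ → /f/, giving /ftpɛgoθv/.
Syllabifying with onset maximization leaves /f/, /v/ stranded (at most one coda consonant is licensed; onsets may contain at most 2 consonants).
Each unlicensed consonant becomes the onset of a new syllable: /f/ → /fə/, /v/ → /və/.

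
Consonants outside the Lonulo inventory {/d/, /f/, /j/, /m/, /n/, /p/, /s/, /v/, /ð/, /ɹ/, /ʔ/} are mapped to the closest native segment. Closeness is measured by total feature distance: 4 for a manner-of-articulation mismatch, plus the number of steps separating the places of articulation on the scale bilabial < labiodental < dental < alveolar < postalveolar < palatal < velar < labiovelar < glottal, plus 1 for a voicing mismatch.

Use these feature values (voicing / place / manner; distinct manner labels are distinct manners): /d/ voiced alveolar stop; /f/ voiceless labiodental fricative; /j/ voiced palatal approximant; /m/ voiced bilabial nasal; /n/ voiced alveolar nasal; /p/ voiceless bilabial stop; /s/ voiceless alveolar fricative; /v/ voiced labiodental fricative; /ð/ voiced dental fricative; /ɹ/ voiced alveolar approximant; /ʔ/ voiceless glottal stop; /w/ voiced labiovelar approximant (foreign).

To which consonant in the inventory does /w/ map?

j

/j/ is closest: same manner (approximant), place distance 2 (labiovelar→palatal), same voicing; total 2. Next closest is /ɹ/ at distance 4.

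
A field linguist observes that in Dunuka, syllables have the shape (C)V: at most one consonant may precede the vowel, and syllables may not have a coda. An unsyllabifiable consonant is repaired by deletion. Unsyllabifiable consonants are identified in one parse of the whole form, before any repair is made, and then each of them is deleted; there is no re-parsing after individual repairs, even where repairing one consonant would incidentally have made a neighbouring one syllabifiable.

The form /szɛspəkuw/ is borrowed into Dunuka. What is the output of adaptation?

zɛpəku

Syllabifying with onset maximization leaves /s/, /s/, /w/ stranded (no codas are permitted; onsets are limited to one consonant).
Deleting the stranded consonants removes /s/, /s/, /w/.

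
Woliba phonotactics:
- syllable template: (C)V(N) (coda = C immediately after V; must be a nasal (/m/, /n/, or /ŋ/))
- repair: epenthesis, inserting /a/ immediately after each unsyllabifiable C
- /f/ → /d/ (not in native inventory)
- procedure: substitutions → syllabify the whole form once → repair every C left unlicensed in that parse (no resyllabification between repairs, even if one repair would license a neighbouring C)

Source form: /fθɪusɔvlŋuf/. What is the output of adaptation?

daθɪusɔvalaŋuda

Substitution: /f/ → /d/, giving /dθɪusɔvlŋud/.
The consonants /d/, /v/, /l/, /d/ cannot be parsed into a legal (C)V(N) syllable (only a nasal (/m/, /n/, or /ŋ/) is licensed in coda position; onsets are limited to one consonant).
Epenthesis after each stranded consonant: /d/ → /da/, /v/ → /va/, /l/ → /la/, /d/ → /da/.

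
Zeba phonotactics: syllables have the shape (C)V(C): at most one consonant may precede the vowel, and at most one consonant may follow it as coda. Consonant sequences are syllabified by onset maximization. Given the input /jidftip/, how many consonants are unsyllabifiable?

1

The consonants /f/ cannot be parsed into a legal (C)V(C) syllable (at most one coda consonant is licensed; onsets are limited to one consonant).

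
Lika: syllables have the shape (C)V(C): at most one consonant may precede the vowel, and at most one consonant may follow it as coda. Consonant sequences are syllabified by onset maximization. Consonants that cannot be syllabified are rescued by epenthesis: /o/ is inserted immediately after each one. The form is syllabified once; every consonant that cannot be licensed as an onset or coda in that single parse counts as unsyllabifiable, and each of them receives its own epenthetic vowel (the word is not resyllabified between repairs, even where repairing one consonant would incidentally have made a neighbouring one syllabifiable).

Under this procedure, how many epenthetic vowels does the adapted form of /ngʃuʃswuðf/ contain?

4

The unsyllabifiable consonants are /n/, /g/, /s/, /f/; each receives one epenthetic vowel.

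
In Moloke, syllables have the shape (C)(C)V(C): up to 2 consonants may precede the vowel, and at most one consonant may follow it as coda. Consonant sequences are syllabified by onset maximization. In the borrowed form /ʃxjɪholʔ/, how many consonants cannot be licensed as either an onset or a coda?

Under (C)(C)V(C), the unsyllabifiable consonants are /ʃ/, /ʔ/ (at most one coda consonant is licensed; onsets may contain at most 2 consonants).

2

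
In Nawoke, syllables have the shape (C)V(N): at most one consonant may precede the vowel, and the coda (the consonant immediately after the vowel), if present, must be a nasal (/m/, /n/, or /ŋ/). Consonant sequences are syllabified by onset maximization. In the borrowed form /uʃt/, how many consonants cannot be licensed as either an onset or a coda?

The consonants /ʃ/, /t/ cannot be parsed into a legal (C)V(N) syllable (only a nasal (/m/, /n/, or /ŋ/) is licensed in coda position; onsets are limited to one consonant).

2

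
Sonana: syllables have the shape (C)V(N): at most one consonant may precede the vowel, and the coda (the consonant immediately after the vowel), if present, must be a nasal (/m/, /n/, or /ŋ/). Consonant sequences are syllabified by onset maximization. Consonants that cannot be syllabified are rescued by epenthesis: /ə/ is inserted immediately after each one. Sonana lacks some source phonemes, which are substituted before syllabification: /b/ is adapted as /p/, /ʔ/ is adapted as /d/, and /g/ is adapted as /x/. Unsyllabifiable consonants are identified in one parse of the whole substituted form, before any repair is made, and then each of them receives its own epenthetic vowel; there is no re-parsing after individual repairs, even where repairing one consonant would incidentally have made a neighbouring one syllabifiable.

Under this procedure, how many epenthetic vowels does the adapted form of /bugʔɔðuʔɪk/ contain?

After substitution the input is /puxdɔðudɪk/.
The unsyllabifiable consonants are /x/, /k/; each receives one epenthetic vowel.

2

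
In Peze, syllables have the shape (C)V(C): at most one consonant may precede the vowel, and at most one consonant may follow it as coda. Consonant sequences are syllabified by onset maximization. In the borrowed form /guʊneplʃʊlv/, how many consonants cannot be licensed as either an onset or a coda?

The consonants /l/, /v/ cannot be parsed into a legal (C)V(C) syllable (at most one coda consonant is licensed; onsets are limited to one consonant).

2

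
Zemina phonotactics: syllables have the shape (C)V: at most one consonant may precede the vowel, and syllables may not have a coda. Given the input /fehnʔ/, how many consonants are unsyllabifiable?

3

Under (C)V, the unsyllabifiable consonants are /h/, /n/, /ʔ/ (no codas are permitted; onsets are limited to one consonant).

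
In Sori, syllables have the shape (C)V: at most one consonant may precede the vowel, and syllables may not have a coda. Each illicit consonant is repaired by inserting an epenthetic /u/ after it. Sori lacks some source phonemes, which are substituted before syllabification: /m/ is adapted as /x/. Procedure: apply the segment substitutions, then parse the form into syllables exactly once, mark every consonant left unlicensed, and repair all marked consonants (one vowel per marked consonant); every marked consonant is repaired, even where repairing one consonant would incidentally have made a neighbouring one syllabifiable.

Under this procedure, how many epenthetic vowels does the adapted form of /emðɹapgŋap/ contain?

After substitution the input is /exðɹapgŋap/.
The unsyllabifiable consonants are /x/, /ð/, /p/, /g/, /p/; each receives one epenthetic vowel.

5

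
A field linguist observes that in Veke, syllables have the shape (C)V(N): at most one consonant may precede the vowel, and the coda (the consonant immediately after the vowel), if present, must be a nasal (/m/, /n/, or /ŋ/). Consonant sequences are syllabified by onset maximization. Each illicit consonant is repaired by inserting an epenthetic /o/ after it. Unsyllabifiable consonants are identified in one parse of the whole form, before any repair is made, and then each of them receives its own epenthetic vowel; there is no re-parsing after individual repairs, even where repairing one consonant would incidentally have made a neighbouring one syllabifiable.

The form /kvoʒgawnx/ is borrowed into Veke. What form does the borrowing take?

kovoʒogawonoxo

Under (C)V(N), the unsyllabifiable consonants are /k/, /ʒ/, /w/, /n/, /x/ (only a nasal (/m/, /n/, or /ŋ/) is licensed in coda position; onsets are limited to one consonant).
Each unlicensed consonant becomes the onset of a new syllable: /k/ → /ko/, /ʒ/ → /ʒo/, /w/ → /wo/, /n/ → /no/, /x/ → /xo/.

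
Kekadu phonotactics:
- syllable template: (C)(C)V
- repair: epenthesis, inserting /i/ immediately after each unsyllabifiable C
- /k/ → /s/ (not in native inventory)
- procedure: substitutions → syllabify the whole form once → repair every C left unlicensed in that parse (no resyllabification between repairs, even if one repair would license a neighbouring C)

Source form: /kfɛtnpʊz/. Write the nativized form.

sfɛtinpʊzi

Substitution: /k/ → /s/, giving /sfɛtnpʊz/.
Syllabifying with onset maximization leaves /t/, /z/ stranded (no codas are permitted; onsets may contain at most 2 consonants).
Epenthesis after each stranded consonant: /t/ → /ti/, /z/ → /zi/.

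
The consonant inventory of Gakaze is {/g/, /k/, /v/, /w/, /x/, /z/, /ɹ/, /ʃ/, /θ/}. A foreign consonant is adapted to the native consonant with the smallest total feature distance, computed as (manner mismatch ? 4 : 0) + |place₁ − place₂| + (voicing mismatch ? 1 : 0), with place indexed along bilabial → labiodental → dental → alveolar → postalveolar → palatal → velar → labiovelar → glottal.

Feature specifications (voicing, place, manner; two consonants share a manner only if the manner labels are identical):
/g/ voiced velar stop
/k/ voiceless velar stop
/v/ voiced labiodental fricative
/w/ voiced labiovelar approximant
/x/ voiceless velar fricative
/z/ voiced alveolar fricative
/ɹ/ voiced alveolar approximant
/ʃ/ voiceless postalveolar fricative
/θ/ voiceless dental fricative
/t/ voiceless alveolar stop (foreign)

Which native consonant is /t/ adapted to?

/k/ is closest: same manner (stop), place distance 3 (alveolar→velar), same voicing; total 3. Next closest is /g/ at distance 4.

k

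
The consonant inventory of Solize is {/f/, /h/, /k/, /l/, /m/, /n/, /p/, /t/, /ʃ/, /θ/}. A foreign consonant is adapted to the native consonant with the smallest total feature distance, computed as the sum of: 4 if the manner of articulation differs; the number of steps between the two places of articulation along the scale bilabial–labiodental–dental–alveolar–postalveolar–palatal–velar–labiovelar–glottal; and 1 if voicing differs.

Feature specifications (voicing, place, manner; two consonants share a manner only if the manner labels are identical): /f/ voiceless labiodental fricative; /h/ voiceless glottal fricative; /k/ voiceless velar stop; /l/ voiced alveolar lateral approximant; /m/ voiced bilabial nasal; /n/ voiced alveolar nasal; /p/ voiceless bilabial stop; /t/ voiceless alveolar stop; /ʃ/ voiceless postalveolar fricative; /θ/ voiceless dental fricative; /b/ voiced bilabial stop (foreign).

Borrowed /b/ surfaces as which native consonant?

p

/p/ is closest: same manner (stop), place distance 0 (bilabial→bilabial), voicing differs (+1); total 1. Next closest is /m/ at distance 4.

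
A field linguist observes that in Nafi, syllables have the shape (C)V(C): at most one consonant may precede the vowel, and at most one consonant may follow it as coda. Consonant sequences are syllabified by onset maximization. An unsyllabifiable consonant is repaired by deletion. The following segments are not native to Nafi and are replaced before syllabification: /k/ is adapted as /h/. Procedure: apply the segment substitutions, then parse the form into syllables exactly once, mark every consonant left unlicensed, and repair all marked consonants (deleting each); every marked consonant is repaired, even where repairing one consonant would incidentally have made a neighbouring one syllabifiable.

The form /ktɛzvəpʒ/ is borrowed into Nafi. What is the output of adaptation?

tɛzvəp

Substitution: /k/ → /h/, giving /htɛzvəpʒ/.
Syllabifying with onset maximization leaves /h/, /ʒ/ stranded (at most one coda consonant is licensed; onsets are limited to one consonant).
Deletion applies to /h/, /ʒ/.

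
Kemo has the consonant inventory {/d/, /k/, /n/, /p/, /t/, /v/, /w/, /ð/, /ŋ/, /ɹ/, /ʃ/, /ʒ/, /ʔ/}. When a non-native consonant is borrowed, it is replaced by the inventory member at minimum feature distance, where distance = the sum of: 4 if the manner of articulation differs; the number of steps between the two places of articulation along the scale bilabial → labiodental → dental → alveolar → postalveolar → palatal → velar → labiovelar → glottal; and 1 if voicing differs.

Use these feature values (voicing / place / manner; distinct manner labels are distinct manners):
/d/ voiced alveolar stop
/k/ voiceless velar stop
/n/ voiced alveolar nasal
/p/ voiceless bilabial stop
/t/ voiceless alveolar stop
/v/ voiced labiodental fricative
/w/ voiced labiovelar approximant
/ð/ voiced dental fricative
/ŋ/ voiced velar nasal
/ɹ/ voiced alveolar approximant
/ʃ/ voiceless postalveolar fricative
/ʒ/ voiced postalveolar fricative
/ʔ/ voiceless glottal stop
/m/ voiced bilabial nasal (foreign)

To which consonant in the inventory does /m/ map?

/n/ is closest: same manner (nasal), place distance 3 (bilabial→alveolar), same voicing; total 3. Next closest is /p/ at distance 5.

n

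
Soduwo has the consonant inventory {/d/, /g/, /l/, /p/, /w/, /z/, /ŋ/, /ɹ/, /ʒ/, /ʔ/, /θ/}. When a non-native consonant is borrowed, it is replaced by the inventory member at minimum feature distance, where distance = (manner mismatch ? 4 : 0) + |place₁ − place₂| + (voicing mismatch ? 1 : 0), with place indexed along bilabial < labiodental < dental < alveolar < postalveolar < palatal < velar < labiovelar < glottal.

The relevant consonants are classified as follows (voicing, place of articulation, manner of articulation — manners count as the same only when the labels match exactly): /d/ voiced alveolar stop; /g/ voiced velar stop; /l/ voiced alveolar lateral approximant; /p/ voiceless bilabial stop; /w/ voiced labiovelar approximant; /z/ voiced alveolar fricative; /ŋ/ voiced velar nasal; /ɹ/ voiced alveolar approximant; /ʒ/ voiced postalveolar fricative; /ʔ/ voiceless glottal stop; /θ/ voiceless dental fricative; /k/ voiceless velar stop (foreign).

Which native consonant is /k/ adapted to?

/g/ is closest: same manner (stop), place distance 0 (velar→velar), voicing differs (+1); total 1. Next closest is /ʔ/ at distance 2.

g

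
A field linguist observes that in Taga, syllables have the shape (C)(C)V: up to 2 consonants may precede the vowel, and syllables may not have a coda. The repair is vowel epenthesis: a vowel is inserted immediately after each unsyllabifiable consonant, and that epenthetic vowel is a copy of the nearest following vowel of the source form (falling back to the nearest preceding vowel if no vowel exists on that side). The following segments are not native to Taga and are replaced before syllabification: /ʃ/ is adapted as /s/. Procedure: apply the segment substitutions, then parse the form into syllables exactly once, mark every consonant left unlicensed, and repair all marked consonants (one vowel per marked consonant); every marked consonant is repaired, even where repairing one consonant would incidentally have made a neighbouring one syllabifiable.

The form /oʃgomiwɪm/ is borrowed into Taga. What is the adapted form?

Substitution: /ʃ/ → /s/, giving /osgomiwɪm/.
Under (C)(C)V, the unsyllabifiable consonants are /m/ (no codas are permitted; onsets may contain at most 2 consonants).
Each unlicensed consonant becomes the onset of a new syllable: /m/ → /mɪ/.

osgomiwɪmɪ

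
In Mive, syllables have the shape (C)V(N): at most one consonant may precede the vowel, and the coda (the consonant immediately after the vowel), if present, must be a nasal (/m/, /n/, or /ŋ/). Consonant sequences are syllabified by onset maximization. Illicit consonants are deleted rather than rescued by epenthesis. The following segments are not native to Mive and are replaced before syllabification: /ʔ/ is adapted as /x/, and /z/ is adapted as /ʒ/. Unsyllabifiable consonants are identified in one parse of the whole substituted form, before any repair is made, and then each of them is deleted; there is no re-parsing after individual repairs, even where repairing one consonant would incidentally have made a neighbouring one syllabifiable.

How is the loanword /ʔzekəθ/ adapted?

Substitution: /ʔ/ → /x/, /z/ → /ʒ/, giving /xʒekəθ/.
Under (C)V(N), the unsyllabifiable consonants are /x/, /θ/ (only a nasal (/m/, /n/, or /ŋ/) is licensed in coda position; onsets are limited to one consonant).
Deleting the stranded consonants removes /x/, /θ/.

ʒekə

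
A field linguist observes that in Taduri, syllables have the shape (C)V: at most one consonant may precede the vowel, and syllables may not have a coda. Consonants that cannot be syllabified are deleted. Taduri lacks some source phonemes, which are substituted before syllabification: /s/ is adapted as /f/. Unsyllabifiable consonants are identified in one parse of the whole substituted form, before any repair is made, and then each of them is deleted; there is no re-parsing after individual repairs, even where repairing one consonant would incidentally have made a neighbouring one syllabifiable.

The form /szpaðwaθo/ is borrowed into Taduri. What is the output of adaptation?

Substitution: /s/ → /f/, giving /fzpaðwaθo/.
Syllabifying with onset maximization leaves /f/, /z/, /ð/ stranded (no codas are permitted; onsets are limited to one consonant).
Deletion applies to /f/, /z/, /ð/.

pawaθo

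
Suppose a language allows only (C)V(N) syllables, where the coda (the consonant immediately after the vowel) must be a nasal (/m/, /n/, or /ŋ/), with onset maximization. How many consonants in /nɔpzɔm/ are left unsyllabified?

1

The consonants /p/ cannot be parsed into a legal (C)V(N) syllable (only a nasal (/m/, /n/, or /ŋ/) is licensed in coda position; onsets are limited to one consonant).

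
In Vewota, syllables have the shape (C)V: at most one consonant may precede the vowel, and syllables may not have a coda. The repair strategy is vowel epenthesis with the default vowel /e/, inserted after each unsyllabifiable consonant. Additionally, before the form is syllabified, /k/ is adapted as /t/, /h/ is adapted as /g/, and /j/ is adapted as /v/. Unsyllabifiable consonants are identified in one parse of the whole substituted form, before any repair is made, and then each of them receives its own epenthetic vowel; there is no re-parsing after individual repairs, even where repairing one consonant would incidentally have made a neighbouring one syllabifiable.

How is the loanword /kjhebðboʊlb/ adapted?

Substitution: /k/ → /t/, /j/ → /v/, /h/ → /g/, giving /tvgebðboʊlb/.
Syllabifying with onset maximization leaves /t/, /v/, /b/, /ð/, /l/, /b/ stranded (no codas are permitted; onsets are limited to one consonant).
Epenthesis after each stranded consonant: /t/ → /te/, /v/ → /ve/, /b/ → /be/, /ð/ → /ðe/, /l/ → /le/, /b/ → /be/.

tevegebeðeboʊlebe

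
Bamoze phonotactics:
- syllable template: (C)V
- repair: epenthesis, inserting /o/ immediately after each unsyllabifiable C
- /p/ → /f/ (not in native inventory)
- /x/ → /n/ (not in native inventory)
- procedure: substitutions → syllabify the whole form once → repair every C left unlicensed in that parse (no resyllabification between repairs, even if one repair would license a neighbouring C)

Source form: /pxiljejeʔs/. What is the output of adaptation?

Substitution: /p/ → /f/, /x/ → /n/, giving /fniljejeʔs/.
Under (C)V, the unsyllabifiable consonants are /f/, /l/, /ʔ/, /s/ (no codas are permitted; onsets are limited to one consonant).
Epenthesis after each stranded consonant: /f/ → /fo/, /l/ → /lo/, /ʔ/ → /ʔo/, /s/ → /so/.

fonilojejeʔoso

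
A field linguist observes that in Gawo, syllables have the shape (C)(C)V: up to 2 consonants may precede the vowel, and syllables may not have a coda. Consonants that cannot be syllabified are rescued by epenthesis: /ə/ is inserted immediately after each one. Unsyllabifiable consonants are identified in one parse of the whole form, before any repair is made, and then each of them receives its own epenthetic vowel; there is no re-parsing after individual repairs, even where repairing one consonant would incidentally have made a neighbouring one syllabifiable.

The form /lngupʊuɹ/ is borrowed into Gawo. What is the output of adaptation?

Under (C)(C)V, the unsyllabifiable consonants are /l/, /ɹ/ (no codas are permitted; onsets may contain at most 2 consonants).
Inserting the epenthetic vowel yields /l/ → /lə/, /ɹ/ → /ɹə/.

ləngupʊuɹə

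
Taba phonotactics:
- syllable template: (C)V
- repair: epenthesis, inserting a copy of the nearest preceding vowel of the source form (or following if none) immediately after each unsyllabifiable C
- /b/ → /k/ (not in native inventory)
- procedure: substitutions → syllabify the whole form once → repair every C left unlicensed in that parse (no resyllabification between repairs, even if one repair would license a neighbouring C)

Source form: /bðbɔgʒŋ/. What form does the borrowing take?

Substitution: /b/ → /k/, giving /kðkɔgʒŋ/.
Under (C)V, the unsyllabifiable consonants are /k/, /ð/, /g/, /ʒ/, /ŋ/ (no codas are permitted; onsets are limited to one consonant).
Inserting the epenthetic vowel yields /k/ → /kɔ/, /ð/ → /ðɔ/, /g/ → /gɔ/, /ʒ/ → /ʒɔ/, /ŋ/ → /ŋɔ/.

kɔðɔkɔgɔʒɔŋɔ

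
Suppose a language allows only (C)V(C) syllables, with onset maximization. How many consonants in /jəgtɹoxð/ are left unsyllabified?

Under (C)V(C), the unsyllabifiable consonants are /t/, /ð/ (at most one coda consonant is licensed; onsets are limited to one consonant).

2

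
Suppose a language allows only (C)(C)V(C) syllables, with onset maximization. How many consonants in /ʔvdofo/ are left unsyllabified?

1

The consonants /ʔ/ cannot be parsed into a legal (C)(C)V(C) syllable (at most one coda consonant is licensed; onsets may contain at most 2 consonants).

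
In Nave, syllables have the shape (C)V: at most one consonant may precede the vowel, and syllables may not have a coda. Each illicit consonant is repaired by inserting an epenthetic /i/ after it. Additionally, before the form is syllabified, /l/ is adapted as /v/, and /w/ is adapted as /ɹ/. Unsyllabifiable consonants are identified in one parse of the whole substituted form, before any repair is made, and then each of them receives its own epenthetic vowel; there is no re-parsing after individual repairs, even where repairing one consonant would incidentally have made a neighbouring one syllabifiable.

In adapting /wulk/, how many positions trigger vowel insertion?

After substitution the input is /ɹuvk/.
The unsyllabifiable consonants are /v/, /k/; each receives one epenthetic vowel.

2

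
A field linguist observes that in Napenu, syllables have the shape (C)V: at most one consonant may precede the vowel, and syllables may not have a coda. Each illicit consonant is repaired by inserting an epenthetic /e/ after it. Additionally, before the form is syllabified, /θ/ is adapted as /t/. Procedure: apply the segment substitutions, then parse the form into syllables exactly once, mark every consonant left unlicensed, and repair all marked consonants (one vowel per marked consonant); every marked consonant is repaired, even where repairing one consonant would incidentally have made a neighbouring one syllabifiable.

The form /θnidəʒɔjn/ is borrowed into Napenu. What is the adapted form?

Substitution: /θ/ → /t/, giving /tnidəʒɔjn/.
Syllabifying with onset maximization leaves /t/, /j/, /n/ stranded (no codas are permitted; onsets are limited to one consonant).
Each unlicensed consonant becomes the onset of a new syllable: /t/ → /te/, /j/ → /je/, /n/ → /ne/.

tenidəʒɔjene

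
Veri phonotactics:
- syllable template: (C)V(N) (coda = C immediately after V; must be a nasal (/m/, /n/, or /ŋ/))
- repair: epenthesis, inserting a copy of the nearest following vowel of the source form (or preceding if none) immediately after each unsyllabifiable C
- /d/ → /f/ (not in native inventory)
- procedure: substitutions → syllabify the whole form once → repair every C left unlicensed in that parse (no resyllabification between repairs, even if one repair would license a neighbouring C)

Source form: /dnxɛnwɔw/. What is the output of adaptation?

Substitution: /d/ → /f/, giving /fnxɛnwɔw/.
Syllabifying with onset maximization leaves /f/, /n/, /w/ stranded (only a nasal (/m/, /n/, or /ŋ/) is licensed in coda position; onsets are limited to one consonant).
Each unlicensed consonant becomes the onset of a new syllable: /f/ → /fɛ/, /n/ → /nɛ/, /w/ → /wɔ/.

fɛnɛxɛnwɔwɔ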